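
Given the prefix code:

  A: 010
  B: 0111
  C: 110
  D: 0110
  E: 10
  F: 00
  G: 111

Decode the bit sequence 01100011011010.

Read left to right; each codeword is recognised as soon as it completes (prefix code):
  0110→D | 00→F | 110→C | 110→C | 10→E
Decoded message: DFCCE

DFCCE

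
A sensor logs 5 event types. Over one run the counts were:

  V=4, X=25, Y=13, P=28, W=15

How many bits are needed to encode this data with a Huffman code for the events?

Build the Huffman tree bottom-up:
combine V(4), Y(13) → 17
combine W(15), 17 → 32
combine X(25), P(28) → 53
combine 32, 53 → 85
Total encoded bits = sum of merged weights = 17 + 32 + 53 + 85 = 187.

187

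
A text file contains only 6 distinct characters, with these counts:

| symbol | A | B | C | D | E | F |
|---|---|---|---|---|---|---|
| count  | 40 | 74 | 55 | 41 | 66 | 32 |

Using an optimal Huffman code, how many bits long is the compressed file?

784

Greedily combine the two least-frequent nodes:
merge F(32) and A(40): 72
merge D(41) and C(55): 96
merge E(66) and 72: 138
merge B(74) and 96: 170
merge 138 and 170: 308
The encoded length is the sum of every internal node's weight: 72 + 96 + 138 + 170 + 308 = 784 bits.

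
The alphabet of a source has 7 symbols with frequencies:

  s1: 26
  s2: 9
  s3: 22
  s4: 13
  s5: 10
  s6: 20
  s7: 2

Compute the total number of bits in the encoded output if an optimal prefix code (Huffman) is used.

Merge the two smallest weights repeatedly:
combine s7(2), s2(9) → 11
combine s5(10), 11 → 21
combine s4(13), s6(20) → 33
combine 21, s3(22) → 43
combine s1(26), 33 → 59
combine 43, 59 → 102
Each symbol's bit-cost is frequency × depth; summing gives 269 bits (equivalently 11 + 21 + 33 + 43 + 59 + 102).

269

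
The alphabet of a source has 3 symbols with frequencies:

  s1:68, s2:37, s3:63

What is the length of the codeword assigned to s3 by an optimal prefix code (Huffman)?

Build the tree from the bottom:
merge s2(37) and s3(63): 100
merge s1(68) and 100: 168
s3's leaf is at depth 2, giving a 2-bit codeword.

2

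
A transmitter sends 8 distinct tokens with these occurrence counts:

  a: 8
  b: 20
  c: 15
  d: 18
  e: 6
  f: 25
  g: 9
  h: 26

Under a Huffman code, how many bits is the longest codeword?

5

Merge the two lowest-weight nodes at each step:
merge e(6) and a(8): 14
merge g(9) and 14: 23
merge c(15) and d(18): 33
merge b(20) and 23: 43
merge f(25) and h(26): 51
merge 33 and 43: 76
merge 51 and 76: 127
Maximum depth reached is 5.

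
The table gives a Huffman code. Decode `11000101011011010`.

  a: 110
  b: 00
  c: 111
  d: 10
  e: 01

Read left to right; each codeword is recognised as soon as it completes (prefix code):
  110→a | 00→b | 10→d | 10→d | 110→a | 110→a | 10→d
Decoded message: abddaad

abddaad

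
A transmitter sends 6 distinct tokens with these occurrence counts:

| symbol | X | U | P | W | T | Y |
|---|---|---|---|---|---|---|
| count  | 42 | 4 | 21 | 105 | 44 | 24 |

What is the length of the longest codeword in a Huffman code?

Merge the two lowest-weight nodes at each step:
merge U(4) and P(21): 25
merge Y(24) and 25: 49
merge X(42) and T(44): 86
merge 49 and 86: 135
merge W(105) and 135: 240
The rarest symbols sit at the bottom; the longest codeword is 4 bits.

4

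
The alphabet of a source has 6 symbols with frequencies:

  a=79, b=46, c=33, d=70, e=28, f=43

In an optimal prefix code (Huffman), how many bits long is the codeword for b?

Build the tree from the bottom:
combine e(28), c(33) → 61
combine f(43), b(46) → 89
combine 61, d(70) → 131
combine a(79), 89 → 168
combine 131, 168 → 299
b sits 3 levels below the root, so its codeword is 3 bits.

3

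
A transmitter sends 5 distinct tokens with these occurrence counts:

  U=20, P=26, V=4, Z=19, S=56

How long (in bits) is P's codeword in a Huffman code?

2

Build the tree from the bottom:
combine V(4), Z(19) → 23
combine U(20), 23 → 43
combine P(26), 43 → 69
combine S(56), 69 → 125
P sits 2 levels below the root, so its codeword is 2 bits.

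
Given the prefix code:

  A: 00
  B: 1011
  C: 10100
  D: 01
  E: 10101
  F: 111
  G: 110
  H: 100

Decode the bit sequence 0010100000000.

ACAAA

Read left to right; each codeword is recognised as soon as it completes (prefix code):
  00→A | 10100→C | 00→A | 00→A | 00→A
Decoded message: ACAAA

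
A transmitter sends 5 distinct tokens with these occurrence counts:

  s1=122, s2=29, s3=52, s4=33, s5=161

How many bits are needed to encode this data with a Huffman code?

809

Greedily combine the two least-frequent nodes:
s2(29) + s4(33) → 62
s3(52) + 62 → 114
114 + s1(122) → 236
s5(161) + 236 → 397
Total encoded bits = sum of merged weights = 62 + 114 + 236 + 397 = 809.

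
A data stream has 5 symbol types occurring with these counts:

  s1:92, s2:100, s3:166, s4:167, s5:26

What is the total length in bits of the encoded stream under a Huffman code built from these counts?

Greedily combine the two least-frequent nodes:
combine s5(26), s1(92) → 118
combine s2(100), 118 → 218
combine s3(166), s4(167) → 333
combine 218, 333 → 551
Each symbol's bit-cost is frequency × depth; summing gives 1220 bits (equivalently 118 + 218 + 333 + 551).

1220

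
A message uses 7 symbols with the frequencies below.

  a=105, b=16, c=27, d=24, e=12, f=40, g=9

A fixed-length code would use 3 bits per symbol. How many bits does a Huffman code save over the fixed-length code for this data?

Fixed-length: 3 bits × 233 symbols = 699 bits.
Huffman merges:
combine g(9), e(12) → 21
combine b(16), 21 → 37
combine d(24), c(27) → 51
combine 37, f(40) → 77
combine 51, 77 → 128
combine a(105), 128 → 233
Huffman total = 21 + 37 + 51 + 77 + 128 + 233 = 547 bits.
Saving = 699 − 547 = 152 bits.

152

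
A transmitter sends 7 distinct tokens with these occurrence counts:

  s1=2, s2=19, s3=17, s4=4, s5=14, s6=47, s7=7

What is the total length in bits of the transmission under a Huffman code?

255

Greedily combine the two least-frequent nodes:
s1(2) + s4(4) → 6
6 + s7(7) → 13
13 + s5(14) → 27
s3(17) + s2(19) → 36
27 + 36 → 63
s6(47) + 63 → 110
The encoded length is the sum of every internal node's weight: 6 + 13 + 27 + 36 + 63 + 110 = 255 bits.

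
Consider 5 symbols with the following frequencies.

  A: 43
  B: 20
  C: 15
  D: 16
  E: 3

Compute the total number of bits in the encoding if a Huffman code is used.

Merge the two smallest weights repeatedly:
merge E(3) and C(15): 18
merge D(16) and 18: 34
merge B(20) and 34: 54
merge A(43) and 54: 97
Each symbol's bit-cost is frequency × depth; summing gives 203 bits (equivalently 18 + 34 + 54 + 97).

203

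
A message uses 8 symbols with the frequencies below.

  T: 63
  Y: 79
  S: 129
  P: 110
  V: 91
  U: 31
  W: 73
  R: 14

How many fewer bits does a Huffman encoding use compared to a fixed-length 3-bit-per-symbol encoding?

Fixed-length: 3 bits × 590 symbols = 1770 bits.
Huffman merges:
R(14) + U(31) → 45
45 + T(63) → 108
W(73) + Y(79) → 152
V(91) + 108 → 199
P(110) + S(129) → 239
152 + 199 → 351
239 + 351 → 590
Huffman total = 45 + 108 + 152 + 199 + 239 + 351 + 590 = 1684 bits.
Saving = 1770 − 1684 = 86 bits.

86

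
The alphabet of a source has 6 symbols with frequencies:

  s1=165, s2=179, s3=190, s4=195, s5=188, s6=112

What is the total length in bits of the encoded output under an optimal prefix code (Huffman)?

2702

Greedily combine the two least-frequent nodes:
merge s6(112) and s1(165): 277
merge s2(179) and s5(188): 367
merge s3(190) and s4(195): 385
merge 277 and 367: 644
merge 385 and 644: 1029
The encoded length is the sum of every internal node's weight: 277 + 367 + 385 + 644 + 1029 = 2702 bits.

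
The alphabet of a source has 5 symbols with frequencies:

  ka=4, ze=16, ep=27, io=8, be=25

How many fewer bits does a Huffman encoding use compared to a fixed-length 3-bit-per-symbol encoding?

Fixed-length: 3 bits × 80 symbols = 240 bits.
Huffman merges:
ka(4) + io(8) → 12
12 + ze(16) → 28
be(25) + ep(27) → 52
28 + 52 → 80
Huffman total = 12 + 28 + 52 + 80 = 172 bits.
Saving = 240 − 172 = 68 bits.

68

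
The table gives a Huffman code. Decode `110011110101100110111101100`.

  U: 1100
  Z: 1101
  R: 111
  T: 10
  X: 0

URTTUZRXU

Read left to right; each codeword is recognised as soon as it completes (prefix code):
  1100→U | 111→R | 10→T | 10→T | 1100→U | 1101→Z | 111→R | 0→X | 1100→U
Decoded message: URTTUZRXU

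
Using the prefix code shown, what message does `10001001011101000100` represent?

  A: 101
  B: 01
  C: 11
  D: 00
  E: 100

Read left to right; each codeword is recognised as soon as it completes (prefix code):
  100→E | 01→B | 00→D | 101→A | 11→C | 01→B | 00→D | 01→B | 00→D
Decoded message: EBDACBDBD

EBDACBDBD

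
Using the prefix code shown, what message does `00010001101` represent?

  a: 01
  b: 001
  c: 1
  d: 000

dcdcca

Read left to right; each codeword is recognised as soon as it completes (prefix code):
  000→d | 1→c | 000→d | 1→c | 1→c | 01→a
Decoded message: dcdcca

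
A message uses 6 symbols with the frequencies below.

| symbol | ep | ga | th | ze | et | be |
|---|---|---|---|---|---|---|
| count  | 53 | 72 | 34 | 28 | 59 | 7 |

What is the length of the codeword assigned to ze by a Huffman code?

Huffman merges, smallest pair first:
merge be(7) and ze(28): 35
merge th(34) and 35: 69
merge ep(53) and et(59): 112
merge 69 and ga(72): 141
merge 112 and 141: 253
ze's leaf is at depth 4, giving a 4-bit codeword.

4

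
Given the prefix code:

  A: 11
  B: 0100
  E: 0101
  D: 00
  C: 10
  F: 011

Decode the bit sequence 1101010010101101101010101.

Read left to right; each codeword is recognised as soon as it completes (prefix code):
  11→A | 0101→E | 00→D | 10→C | 10→C | 11→A | 011→F | 0101→E | 0101→E
Decoded message: AEDCCAFEE

AEDCCAFEE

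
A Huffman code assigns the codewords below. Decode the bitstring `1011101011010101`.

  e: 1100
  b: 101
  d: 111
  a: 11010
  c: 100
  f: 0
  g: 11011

baab

Read left to right; each codeword is recognised as soon as it completes (prefix code):
  101→b | 11010→a | 11010→a | 101→b
Decoded message: baab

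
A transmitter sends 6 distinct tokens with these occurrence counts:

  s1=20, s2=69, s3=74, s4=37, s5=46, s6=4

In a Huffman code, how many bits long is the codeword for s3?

2

Huffman merges, smallest pair first:
merge s6(4) and s1(20): 24
merge 24 and s4(37): 61
merge s5(46) and 61: 107
merge s2(69) and s3(74): 143
merge 107 and 143: 250
s3's leaf is at depth 2, giving a 2-bit codeword.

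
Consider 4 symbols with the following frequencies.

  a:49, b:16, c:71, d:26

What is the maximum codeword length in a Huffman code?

Merge the two lowest-weight nodes at each step:
combine b(16), d(26) → 42
combine 42, a(49) → 91
combine c(71), 91 → 162
The first pair merged (b, d) ends up deepest, at depth 3.

3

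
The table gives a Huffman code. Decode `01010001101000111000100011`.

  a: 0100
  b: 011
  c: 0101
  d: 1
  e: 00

Read left to right; each codeword is recognised as soon as it completes (prefix code):
  0101→c | 00→e | 011→b | 0100→a | 011→b | 1→d | 00→e | 0100→a | 011→b
Decoded message: cebabdeab

cebabdeab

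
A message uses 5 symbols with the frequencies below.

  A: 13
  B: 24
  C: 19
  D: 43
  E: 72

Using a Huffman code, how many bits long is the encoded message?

358

Build the Huffman tree bottom-up:
A(13) + C(19) → 32
B(24) + 32 → 56
D(43) + 56 → 99
E(72) + 99 → 171
The encoded length is the sum of every internal node's weight: 32 + 56 + 99 + 171 = 358 bits.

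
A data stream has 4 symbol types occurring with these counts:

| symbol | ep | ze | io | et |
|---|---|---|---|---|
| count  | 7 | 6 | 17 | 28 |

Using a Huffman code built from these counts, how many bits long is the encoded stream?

101

Greedily combine the two least-frequent nodes:
combine ze(6), ep(7) → 13
combine 13, io(17) → 30
combine et(28), 30 → 58
Each symbol's bit-cost is frequency × depth; summing gives 101 bits (equivalently 13 + 30 + 58).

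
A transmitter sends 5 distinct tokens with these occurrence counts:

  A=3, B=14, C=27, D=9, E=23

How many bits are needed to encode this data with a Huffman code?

163

Merge the two smallest weights repeatedly:
A(3) + D(9) → 12
12 + B(14) → 26
E(23) + 26 → 49
C(27) + 49 → 76
Each symbol's bit-cost is frequency × depth; summing gives 163 bits (equivalently 12 + 26 + 49 + 76).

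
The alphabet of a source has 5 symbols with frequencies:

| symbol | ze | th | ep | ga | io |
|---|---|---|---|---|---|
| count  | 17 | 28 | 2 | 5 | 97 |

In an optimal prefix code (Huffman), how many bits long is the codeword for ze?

Repeatedly merge the two smallest:
combine ep(2), ga(5) → 7
combine 7, ze(17) → 24
combine 24, th(28) → 52
combine 52, io(97) → 149
The subtree containing ze is merged 3 times, so code length = 3.

3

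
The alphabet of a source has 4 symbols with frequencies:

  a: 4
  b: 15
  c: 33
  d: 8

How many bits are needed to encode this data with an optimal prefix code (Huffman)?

Build the Huffman tree bottom-up:
a(4) + d(8) → 12
12 + b(15) → 27
27 + c(33) → 60
The encoded length is the sum of every internal node's weight: 12 + 27 + 60 = 99 bits.

99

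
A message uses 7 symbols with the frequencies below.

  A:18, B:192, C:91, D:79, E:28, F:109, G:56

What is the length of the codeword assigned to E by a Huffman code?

4

Repeatedly merge the two smallest:
combine A(18), E(28) → 46
combine 46, G(56) → 102
combine D(79), C(91) → 170
combine 102, F(109) → 211
combine 170, B(192) → 362
combine 211, 362 → 573
The subtree containing E is merged 4 times, so code length = 4.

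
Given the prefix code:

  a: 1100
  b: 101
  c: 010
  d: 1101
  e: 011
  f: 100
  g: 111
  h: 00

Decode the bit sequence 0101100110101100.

cadeh

Read left to right; each codeword is recognised as soon as it completes (prefix code):
  010→c | 1100→a | 1101→d | 011→e | 00→h
Decoded message: cadeh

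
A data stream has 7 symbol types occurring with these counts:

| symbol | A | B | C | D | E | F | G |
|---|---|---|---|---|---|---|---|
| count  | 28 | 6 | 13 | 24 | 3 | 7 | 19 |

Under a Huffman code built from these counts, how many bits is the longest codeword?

5

Merge the two lowest-weight nodes at each step:
combine E(3), B(6) → 9
combine F(7), 9 → 16
combine C(13), 16 → 29
combine G(19), D(24) → 43
combine A(28), 29 → 57
combine 43, 57 → 100
The rarest symbols sit at the bottom; the longest codeword is 5 bits.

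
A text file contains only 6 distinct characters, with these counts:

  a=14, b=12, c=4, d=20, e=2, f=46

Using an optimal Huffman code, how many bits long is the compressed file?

Merge the two smallest weights repeatedly:
combine e(2), c(4) → 6
combine 6, b(12) → 18
combine a(14), 18 → 32
combine d(20), 32 → 52
combine f(46), 52 → 98
Total encoded bits = sum of merged weights = 6 + 18 + 32 + 52 + 98 = 206.

206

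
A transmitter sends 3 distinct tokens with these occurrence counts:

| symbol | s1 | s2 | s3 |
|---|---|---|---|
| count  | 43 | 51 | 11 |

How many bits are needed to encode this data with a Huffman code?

159

Merge the two smallest weights repeatedly:
merge s3(11) and s1(43): 54
merge s2(51) and 54: 105
Total encoded bits = sum of merged weights = 54 + 105 = 159.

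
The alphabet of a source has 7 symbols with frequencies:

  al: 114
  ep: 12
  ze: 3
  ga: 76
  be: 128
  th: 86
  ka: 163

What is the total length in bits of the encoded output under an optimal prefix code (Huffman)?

Build the Huffman tree bottom-up:
merge ze(3) and ep(12): 15
merge 15 and ga(76): 91
merge th(86) and 91: 177
merge al(114) and be(128): 242
merge ka(163) and 177: 340
merge 242 and 340: 582
The encoded length is the sum of every internal node's weight: 15 + 91 + 177 + 242 + 340 + 582 = 1447 bits.

1447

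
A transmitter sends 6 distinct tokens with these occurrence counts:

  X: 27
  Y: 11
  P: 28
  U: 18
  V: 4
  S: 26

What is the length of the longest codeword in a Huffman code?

Merge the two lowest-weight nodes at each step:
V(4) + Y(11) → 15
15 + U(18) → 33
S(26) + X(27) → 53
P(28) + 33 → 61
53 + 61 → 114
Maximum depth reached is 4.

4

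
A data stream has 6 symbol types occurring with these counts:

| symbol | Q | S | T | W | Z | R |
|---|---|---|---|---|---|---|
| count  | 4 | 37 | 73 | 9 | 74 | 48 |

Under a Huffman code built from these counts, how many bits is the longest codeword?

4

Merge the two lowest-weight nodes at each step:
merge Q(4) and W(9): 13
merge 13 and S(37): 50
merge R(48) and 50: 98
merge T(73) and Z(74): 147
merge 98 and 147: 245
The first pair merged (Q, W) ends up deepest, at depth 4.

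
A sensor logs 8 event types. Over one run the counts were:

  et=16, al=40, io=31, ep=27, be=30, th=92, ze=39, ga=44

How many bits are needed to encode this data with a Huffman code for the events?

908

Greedily combine the two least-frequent nodes:
merge et(16) and ep(27): 43
merge be(30) and io(31): 61
merge ze(39) and al(40): 79
merge 43 and ga(44): 87
merge 61 and 79: 140
merge 87 and th(92): 179
merge 140 and 179: 319
Each symbol's bit-cost is frequency × depth; summing gives 908 bits (equivalently 43 + 61 + 79 + 87 + 140 + 179 + 319).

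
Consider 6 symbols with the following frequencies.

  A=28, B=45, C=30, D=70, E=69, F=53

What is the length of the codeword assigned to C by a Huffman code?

Build the tree from the bottom:
merge A(28) and C(30): 58
merge B(45) and F(53): 98
merge 58 and E(69): 127
merge D(70) and 98: 168
merge 127 and 168: 295
C's leaf is at depth 3, giving a 3-bit codeword.

3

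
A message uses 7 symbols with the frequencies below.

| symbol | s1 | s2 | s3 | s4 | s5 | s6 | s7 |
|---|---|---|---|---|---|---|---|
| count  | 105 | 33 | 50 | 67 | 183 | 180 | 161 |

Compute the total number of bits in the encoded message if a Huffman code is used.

Greedily combine the two least-frequent nodes:
combine s2(33), s3(50) → 83
combine s4(67), 83 → 150
combine s1(105), 150 → 255
combine s7(161), s6(180) → 341
combine s5(183), 255 → 438
combine 341, 438 → 779
Each symbol's bit-cost is frequency × depth; summing gives 2046 bits (equivalently 83 + 150 + 255 + 341 + 438 + 779).

2046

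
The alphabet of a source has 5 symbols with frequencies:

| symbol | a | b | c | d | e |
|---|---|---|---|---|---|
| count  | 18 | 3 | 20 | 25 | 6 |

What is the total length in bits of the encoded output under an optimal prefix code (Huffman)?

Greedily combine the two least-frequent nodes:
combine b(3), e(6) → 9
combine 9, a(18) → 27
combine c(20), d(25) → 45
combine 27, 45 → 72
Total encoded bits = sum of merged weights = 9 + 27 + 45 + 72 = 153.

153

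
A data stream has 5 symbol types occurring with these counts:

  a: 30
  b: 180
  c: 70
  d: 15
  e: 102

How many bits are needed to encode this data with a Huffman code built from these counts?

Greedily combine the two least-frequent nodes:
merge d(15) and a(30): 45
merge 45 and c(70): 115
merge e(102) and 115: 217
merge b(180) and 217: 397
The encoded length is the sum of every internal node's weight: 45 + 115 + 217 + 397 = 774 bits.

774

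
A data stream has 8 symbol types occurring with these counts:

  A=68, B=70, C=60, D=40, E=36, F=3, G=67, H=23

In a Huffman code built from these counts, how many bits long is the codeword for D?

Repeatedly merge the two smallest:
combine F(3), H(23) → 26
combine 26, E(36) → 62
combine D(40), C(60) → 100
combine 62, G(67) → 129
combine A(68), B(70) → 138
combine 100, 129 → 229
combine 138, 229 → 367
D sits 3 levels below the root, so its codeword is 3 bits.

3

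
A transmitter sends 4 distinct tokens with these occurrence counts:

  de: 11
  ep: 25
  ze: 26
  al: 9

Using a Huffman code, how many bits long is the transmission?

Merge the two smallest weights repeatedly:
merge al(9) and de(11): 20
merge 20 and ep(25): 45
merge ze(26) and 45: 71
Total encoded bits = sum of merged weights = 20 + 45 + 71 = 136.

136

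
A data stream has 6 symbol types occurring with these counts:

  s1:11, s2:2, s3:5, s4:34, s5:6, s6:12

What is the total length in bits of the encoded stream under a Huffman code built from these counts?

Merge the two smallest weights repeatedly:
s2(2) + s3(5) → 7
s5(6) + 7 → 13
s1(11) + s6(12) → 23
13 + 23 → 36
s4(34) + 36 → 70
Total encoded bits = sum of merged weights = 7 + 13 + 23 + 36 + 70 = 149.

149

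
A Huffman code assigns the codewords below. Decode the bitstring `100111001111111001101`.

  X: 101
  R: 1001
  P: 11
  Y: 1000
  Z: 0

Read left to right; each codeword is recognised as soon as it completes (prefix code):
  1001→R | 11→P | 0→Z | 0→Z | 11→P | 11→P | 11→P | 1001→R | 101→X
Decoded message: RPZZPPPRX

RPZZPPPRX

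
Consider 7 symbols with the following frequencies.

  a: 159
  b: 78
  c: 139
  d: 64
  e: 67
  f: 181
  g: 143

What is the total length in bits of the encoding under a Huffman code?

2284

Merge the two smallest weights repeatedly:
combine d(64), e(67) → 131
combine b(78), 131 → 209
combine c(139), g(143) → 282
combine a(159), f(181) → 340
combine 209, 282 → 491
combine 340, 491 → 831
The encoded length is the sum of every internal node's weight: 131 + 209 + 282 + 340 + 491 + 831 = 2284 bits.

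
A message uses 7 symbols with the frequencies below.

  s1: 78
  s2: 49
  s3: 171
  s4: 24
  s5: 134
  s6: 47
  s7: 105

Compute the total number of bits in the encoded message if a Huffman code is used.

1590

Greedily combine the two least-frequent nodes:
merge s4(24) and s6(47): 71
merge s2(49) and 71: 120
merge s1(78) and s7(105): 183
merge 120 and s5(134): 254
merge s3(171) and 183: 354
merge 254 and 354: 608
Total encoded bits = sum of merged weights = 71 + 120 + 183 + 254 + 354 + 608 = 1590.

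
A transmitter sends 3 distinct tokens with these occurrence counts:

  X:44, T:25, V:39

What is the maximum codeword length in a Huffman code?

2

Merge the two lowest-weight nodes at each step:
T(25) + V(39) → 64
X(44) + 64 → 108
The rarest symbols sit at the bottom; the longest codeword is 2 bits.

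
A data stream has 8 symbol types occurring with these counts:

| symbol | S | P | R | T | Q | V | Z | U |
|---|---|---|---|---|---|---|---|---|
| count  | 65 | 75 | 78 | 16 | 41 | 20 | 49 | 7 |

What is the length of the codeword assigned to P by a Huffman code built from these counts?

2

Repeatedly merge the two smallest:
U(7) + T(16) → 23
V(20) + 23 → 43
Q(41) + 43 → 84
Z(49) + S(65) → 114
P(75) + R(78) → 153
84 + 114 → 198
153 + 198 → 351
P sits 2 levels below the root, so its codeword is 2 bits.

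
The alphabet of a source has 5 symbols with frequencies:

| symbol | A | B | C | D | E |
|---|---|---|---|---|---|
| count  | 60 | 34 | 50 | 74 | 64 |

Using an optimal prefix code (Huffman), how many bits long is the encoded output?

Merge the two smallest weights repeatedly:
merge B(34) and C(50): 84
merge A(60) and E(64): 124
merge D(74) and 84: 158
merge 124 and 158: 282
Each symbol's bit-cost is frequency × depth; summing gives 648 bits (equivalently 84 + 124 + 158 + 282).

648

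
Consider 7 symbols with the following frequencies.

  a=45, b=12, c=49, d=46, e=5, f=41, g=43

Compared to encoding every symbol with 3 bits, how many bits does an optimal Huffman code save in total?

78

Fixed-length: 3 bits × 241 symbols = 723 bits.
Huffman merges:
e(5) + b(12) → 17
17 + f(41) → 58
g(43) + a(45) → 88
d(46) + c(49) → 95
58 + 88 → 146
95 + 146 → 241
Huffman total = 17 + 58 + 88 + 95 + 146 + 241 = 645 bits.
Saving = 723 − 645 = 78 bits.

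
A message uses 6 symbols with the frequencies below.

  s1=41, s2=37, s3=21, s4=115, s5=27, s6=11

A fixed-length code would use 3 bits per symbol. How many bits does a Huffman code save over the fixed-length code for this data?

Fixed-length: 3 bits × 252 symbols = 756 bits.
Huffman merges:
merge s6(11) and s3(21): 32
merge s5(27) and 32: 59
merge s2(37) and s1(41): 78
merge 59 and 78: 137
merge s4(115) and 137: 252
Huffman total = 32 + 59 + 78 + 137 + 252 = 558 bits.
Saving = 756 − 558 = 198 bits.

198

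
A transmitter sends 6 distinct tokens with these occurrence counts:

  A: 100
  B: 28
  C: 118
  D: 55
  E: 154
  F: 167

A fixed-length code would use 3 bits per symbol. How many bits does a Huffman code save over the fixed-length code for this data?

Fixed-length: 3 bits × 622 symbols = 1866 bits.
Huffman merges:
merge B(28) and D(55): 83
merge 83 and A(100): 183
merge C(118) and E(154): 272
merge F(167) and 183: 350
merge 272 and 350: 622
Huffman total = 83 + 183 + 272 + 350 + 622 = 1510 bits.
Saving = 1866 − 1510 = 356 bits.

356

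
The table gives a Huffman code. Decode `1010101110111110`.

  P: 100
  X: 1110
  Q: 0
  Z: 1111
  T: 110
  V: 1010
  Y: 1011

VYYX

Read left to right; each codeword is recognised as soon as it completes (prefix code):
  1010→V | 1011→Y | 1011→Y | 1110→X
Decoded message: VYYX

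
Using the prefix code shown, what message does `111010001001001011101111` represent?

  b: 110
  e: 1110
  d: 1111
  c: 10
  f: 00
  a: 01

ecfcafced

Read left to right; each codeword is recognised as soon as it completes (prefix code):
  1110→e | 10→c | 00→f | 10→c | 01→a | 00→f | 10→c | 1110→e | 1111→d
Decoded message: ecfcafced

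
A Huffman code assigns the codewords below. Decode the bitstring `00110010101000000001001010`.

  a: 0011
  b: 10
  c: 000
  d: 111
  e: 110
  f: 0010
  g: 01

Read left to right; each codeword is recognised as soon as it completes (prefix code):
  0011→a | 0010→f | 10→b | 10→b | 000→c | 000→c | 01→g | 0010→f | 10→b
Decoded message: afbbccgfb

afbbccgfb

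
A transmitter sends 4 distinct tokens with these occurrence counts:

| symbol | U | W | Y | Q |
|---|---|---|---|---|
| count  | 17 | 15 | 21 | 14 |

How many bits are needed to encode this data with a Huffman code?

134

Greedily combine the two least-frequent nodes:
merge Q(14) and W(15): 29
merge U(17) and Y(21): 38
merge 29 and 38: 67
Each symbol's bit-cost is frequency × depth; summing gives 134 bits (equivalently 29 + 38 + 67).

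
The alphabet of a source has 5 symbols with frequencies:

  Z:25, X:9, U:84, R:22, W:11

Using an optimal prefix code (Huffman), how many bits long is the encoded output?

280

Build the Huffman tree bottom-up:
X(9) + W(11) → 20
20 + R(22) → 42
Z(25) + 42 → 67
67 + U(84) → 151
Total encoded bits = sum of merged weights = 20 + 42 + 67 + 151 = 280.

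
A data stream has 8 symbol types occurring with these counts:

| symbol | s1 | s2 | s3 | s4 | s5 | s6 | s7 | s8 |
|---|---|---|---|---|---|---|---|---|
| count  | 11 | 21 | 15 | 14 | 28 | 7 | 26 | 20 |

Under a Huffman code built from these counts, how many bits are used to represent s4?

Repeatedly merge the two smallest:
combine s6(7), s1(11) → 18
combine s4(14), s3(15) → 29
combine 18, s8(20) → 38
combine s2(21), s7(26) → 47
combine s5(28), 29 → 57
combine 38, 47 → 85
combine 57, 85 → 142
s4 sits 3 levels below the root, so its codeword is 3 bits.

3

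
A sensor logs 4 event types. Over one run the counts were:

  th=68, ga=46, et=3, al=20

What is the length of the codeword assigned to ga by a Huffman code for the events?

2

Huffman merges, smallest pair first:
combine et(3), al(20) → 23
combine 23, ga(46) → 69
combine th(68), 69 → 137
The subtree containing ga is merged 2 times, so code length = 2.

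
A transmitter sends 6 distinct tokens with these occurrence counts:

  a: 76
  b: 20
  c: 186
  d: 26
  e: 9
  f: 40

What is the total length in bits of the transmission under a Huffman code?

Greedily combine the two least-frequent nodes:
combine e(9), b(20) → 29
combine d(26), 29 → 55
combine f(40), 55 → 95
combine a(76), 95 → 171
combine 171, c(186) → 357
The encoded length is the sum of every internal node's weight: 29 + 55 + 95 + 171 + 357 = 707 bits.

707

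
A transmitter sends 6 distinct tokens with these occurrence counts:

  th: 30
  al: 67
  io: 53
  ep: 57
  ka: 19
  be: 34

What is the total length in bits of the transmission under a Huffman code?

Build the Huffman tree bottom-up:
merge ka(19) and th(30): 49
merge be(34) and 49: 83
merge io(53) and ep(57): 110
merge al(67) and 83: 150
merge 110 and 150: 260
Each symbol's bit-cost is frequency × depth; summing gives 652 bits (equivalently 49 + 83 + 110 + 150 + 260).

652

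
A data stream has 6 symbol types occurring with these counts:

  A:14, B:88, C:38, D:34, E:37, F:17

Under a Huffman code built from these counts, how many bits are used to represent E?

3

Build the tree from the bottom:
combine A(14), F(17) → 31
combine 31, D(34) → 65
combine E(37), C(38) → 75
combine 65, 75 → 140
combine B(88), 140 → 228
The subtree containing E is merged 3 times, so code length = 3.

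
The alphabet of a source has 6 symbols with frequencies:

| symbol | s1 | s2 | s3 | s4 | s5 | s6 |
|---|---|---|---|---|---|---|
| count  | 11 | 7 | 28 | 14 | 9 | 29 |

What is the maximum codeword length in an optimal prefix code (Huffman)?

3

Merge the two lowest-weight nodes at each step:
s2(7) + s5(9) → 16
s1(11) + s4(14) → 25
16 + 25 → 41
s3(28) + s6(29) → 57
41 + 57 → 98
The rarest symbols sit at the bottom; the longest codeword is 3 bits.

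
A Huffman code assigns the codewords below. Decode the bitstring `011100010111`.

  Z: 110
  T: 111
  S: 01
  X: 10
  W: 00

Read left to right; each codeword is recognised as soon as it completes (prefix code):
  01→S | 110→Z | 00→W | 10→X | 111→T
Decoded message: SZWXT

SZWXT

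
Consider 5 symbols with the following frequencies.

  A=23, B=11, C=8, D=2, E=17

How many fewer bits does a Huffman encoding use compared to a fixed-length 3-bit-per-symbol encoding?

53

Fixed-length: 3 bits × 61 symbols = 183 bits.
Huffman merges:
combine D(2), C(8) → 10
combine 10, B(11) → 21
combine E(17), 21 → 38
combine A(23), 38 → 61
Huffman total = 10 + 21 + 38 + 61 = 130 bits.
Saving = 183 − 130 = 53 bits.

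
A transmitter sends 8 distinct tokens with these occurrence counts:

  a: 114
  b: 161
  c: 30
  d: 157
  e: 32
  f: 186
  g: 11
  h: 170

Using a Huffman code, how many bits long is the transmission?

Merge the two smallest weights repeatedly:
combine g(11), c(30) → 41
combine e(32), 41 → 73
combine 73, a(114) → 187
combine d(157), b(161) → 318
combine h(170), f(186) → 356
combine 187, 318 → 505
combine 356, 505 → 861
Each symbol's bit-cost is frequency × depth; summing gives 2341 bits (equivalently 41 + 73 + 187 + 318 + 356 + 505 + 861).

2341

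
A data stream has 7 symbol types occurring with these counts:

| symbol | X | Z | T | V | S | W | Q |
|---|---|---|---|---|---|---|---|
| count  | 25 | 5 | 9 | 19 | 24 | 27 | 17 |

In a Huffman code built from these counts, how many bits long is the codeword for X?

2

Repeatedly merge the two smallest:
combine Z(5), T(9) → 14
combine 14, Q(17) → 31
combine V(19), S(24) → 43
combine X(25), W(27) → 52
combine 31, 43 → 74
combine 52, 74 → 126
X's leaf is at depth 2, giving a 2-bit codeword.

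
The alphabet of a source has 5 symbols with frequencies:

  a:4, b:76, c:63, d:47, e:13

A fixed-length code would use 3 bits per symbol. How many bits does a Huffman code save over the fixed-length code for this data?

198

Fixed-length: 3 bits × 203 symbols = 609 bits.
Huffman merges:
a(4) + e(13) → 17
17 + d(47) → 64
c(63) + 64 → 127
b(76) + 127 → 203
Huffman total = 17 + 64 + 127 + 203 = 411 bits.
Saving = 609 − 411 = 198 bits.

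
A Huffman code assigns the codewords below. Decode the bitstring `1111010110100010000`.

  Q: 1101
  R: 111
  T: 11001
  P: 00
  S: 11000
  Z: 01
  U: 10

RUUQPZPP

Read left to right; each codeword is recognised as soon as it completes (prefix code):
  111→R | 10→U | 10→U | 1101→Q | 00→P | 01→Z | 00→P | 00→P
Decoded message: RUUQPZPP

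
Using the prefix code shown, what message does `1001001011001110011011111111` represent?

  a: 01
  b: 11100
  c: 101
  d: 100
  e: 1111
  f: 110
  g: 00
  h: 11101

Read left to right; each codeword is recognised as soon as it completes (prefix code):
  100→d | 100→d | 101→c | 100→d | 11100→b | 110→f | 1111→e | 1111→e
Decoded message: ddcdbfee

ddcdbfee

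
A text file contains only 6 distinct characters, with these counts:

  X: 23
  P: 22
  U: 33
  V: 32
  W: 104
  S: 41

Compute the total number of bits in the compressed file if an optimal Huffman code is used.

602

Greedily combine the two least-frequent nodes:
combine P(22), X(23) → 45
combine V(32), U(33) → 65
combine S(41), 45 → 86
combine 65, 86 → 151
combine W(104), 151 → 255
Each symbol's bit-cost is frequency × depth; summing gives 602 bits (equivalently 45 + 65 + 86 + 151 + 255).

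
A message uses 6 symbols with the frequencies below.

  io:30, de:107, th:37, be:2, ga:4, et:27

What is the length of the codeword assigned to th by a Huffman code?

2

Huffman merges, smallest pair first:
merge be(2) and ga(4): 6
merge 6 and et(27): 33
merge io(30) and 33: 63
merge th(37) and 63: 100
merge 100 and de(107): 207
th's leaf is at depth 2, giving a 2-bit codeword.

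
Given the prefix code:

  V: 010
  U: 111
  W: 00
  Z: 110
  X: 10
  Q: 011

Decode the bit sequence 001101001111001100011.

WZXQZQWQ

Read left to right; each codeword is recognised as soon as it completes (prefix code):
  00→W | 110→Z | 10→X | 011→Q | 110→Z | 011→Q | 00→W | 011→Q
Decoded message: WZXQZQWQ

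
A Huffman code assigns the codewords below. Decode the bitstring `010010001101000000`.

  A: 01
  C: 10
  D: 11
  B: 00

ABCBDABBB

Read left to right; each codeword is recognised as soon as it completes (prefix code):
  01→A | 00→B | 10→C | 00→B | 11→D | 01→A | 00→B | 00→B | 00→B
Decoded message: ABCBDABBB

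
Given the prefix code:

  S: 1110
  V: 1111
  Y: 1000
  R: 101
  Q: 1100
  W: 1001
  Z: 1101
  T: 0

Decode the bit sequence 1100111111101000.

QVSY

Read left to right; each codeword is recognised as soon as it completes (prefix code):
  1100→Q | 1111→V | 1110→S | 1000→Y
Decoded message: QVSY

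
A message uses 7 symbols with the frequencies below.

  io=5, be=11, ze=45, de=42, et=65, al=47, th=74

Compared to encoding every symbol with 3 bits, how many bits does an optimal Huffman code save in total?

123

Fixed-length: 3 bits × 289 symbols = 867 bits.
Huffman merges:
merge io(5) and be(11): 16
merge 16 and de(42): 58
merge ze(45) and al(47): 92
merge 58 and et(65): 123
merge th(74) and 92: 166
merge 123 and 166: 289
Huffman total = 16 + 58 + 92 + 123 + 166 + 289 = 744 bits.
Saving = 867 − 744 = 123 bits.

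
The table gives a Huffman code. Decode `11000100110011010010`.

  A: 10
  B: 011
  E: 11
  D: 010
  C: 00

Read left to right; each codeword is recognised as soon as it completes (prefix code):
  11→E | 00→C | 010→D | 011→B | 00→C | 11→E | 010→D | 010→D
Decoded message: ECDBCEDD

ECDBCEDD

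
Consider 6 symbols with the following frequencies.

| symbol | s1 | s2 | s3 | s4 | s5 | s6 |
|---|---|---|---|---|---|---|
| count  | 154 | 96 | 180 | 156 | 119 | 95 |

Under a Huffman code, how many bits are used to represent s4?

Huffman merges, smallest pair first:
s6(95) + s2(96) → 191
s5(119) + s1(154) → 273
s4(156) + s3(180) → 336
191 + 273 → 464
336 + 464 → 800
s4's leaf is at depth 2, giving a 2-bit codeword.

2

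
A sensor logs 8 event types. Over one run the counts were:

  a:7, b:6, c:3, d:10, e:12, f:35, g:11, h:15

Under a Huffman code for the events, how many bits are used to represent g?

Huffman merges, smallest pair first:
merge c(3) and b(6): 9
merge a(7) and 9: 16
merge d(10) and g(11): 21
merge e(12) and h(15): 27
merge 16 and 21: 37
merge 27 and f(35): 62
merge 37 and 62: 99
g sits 3 levels below the root, so its codeword is 3 bits.

3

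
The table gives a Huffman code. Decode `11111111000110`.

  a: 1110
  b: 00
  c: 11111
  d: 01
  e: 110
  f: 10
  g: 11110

cabe

Read left to right; each codeword is recognised as soon as it completes (prefix code):
  11111→c | 1110→a | 00→b | 110→e
Decoded message: cabe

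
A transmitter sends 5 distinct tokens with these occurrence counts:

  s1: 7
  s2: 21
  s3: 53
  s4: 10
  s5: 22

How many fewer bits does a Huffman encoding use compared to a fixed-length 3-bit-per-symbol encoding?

Fixed-length: 3 bits × 113 symbols = 339 bits.
Huffman merges:
s1(7) + s4(10) → 17
17 + s2(21) → 38
s5(22) + 38 → 60
s3(53) + 60 → 113
Huffman total = 17 + 38 + 60 + 113 = 228 bits.
Saving = 339 − 228 = 111 bits.

111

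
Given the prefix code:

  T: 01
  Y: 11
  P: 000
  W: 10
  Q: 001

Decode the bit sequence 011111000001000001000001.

TYYPQPQPQ

Read left to right; each codeword is recognised as soon as it completes (prefix code):
  01→T | 11→Y | 11→Y | 000→P | 001→Q | 000→P | 001→Q | 000→P | 001→Q
Decoded message: TYYPQPQPQ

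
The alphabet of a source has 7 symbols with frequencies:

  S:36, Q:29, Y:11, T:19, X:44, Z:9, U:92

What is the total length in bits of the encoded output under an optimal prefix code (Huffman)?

Greedily combine the two least-frequent nodes:
combine Z(9), Y(11) → 20
combine T(19), 20 → 39
combine Q(29), S(36) → 65
combine 39, X(44) → 83
combine 65, 83 → 148
combine U(92), 148 → 240
The encoded length is the sum of every internal node's weight: 20 + 39 + 65 + 83 + 148 + 240 = 595 bits.

595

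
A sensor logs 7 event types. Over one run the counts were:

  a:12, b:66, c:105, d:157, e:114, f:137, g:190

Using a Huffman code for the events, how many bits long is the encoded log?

2074

Greedily combine the two least-frequent nodes:
combine a(12), b(66) → 78
combine 78, c(105) → 183
combine e(114), f(137) → 251
combine d(157), 183 → 340
combine g(190), 251 → 441
combine 340, 441 → 781
Total encoded bits = sum of merged weights = 78 + 183 + 251 + 340 + 441 + 781 = 2074.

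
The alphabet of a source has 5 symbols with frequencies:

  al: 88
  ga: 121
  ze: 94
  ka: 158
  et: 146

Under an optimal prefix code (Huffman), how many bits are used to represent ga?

2

Build the tree from the bottom:
combine al(88), ze(94) → 182
combine ga(121), et(146) → 267
combine ka(158), 182 → 340
combine 267, 340 → 607
The subtree containing ga is merged 2 times, so code length = 2.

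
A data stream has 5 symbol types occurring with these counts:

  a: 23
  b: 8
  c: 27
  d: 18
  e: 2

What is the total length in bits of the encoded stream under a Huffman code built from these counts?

166

Greedily combine the two least-frequent nodes:
merge e(2) and b(8): 10
merge 10 and d(18): 28
merge a(23) and c(27): 50
merge 28 and 50: 78
Each symbol's bit-cost is frequency × depth; summing gives 166 bits (equivalently 10 + 28 + 50 + 78).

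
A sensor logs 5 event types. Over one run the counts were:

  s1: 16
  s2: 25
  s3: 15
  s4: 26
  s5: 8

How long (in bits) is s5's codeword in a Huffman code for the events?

Repeatedly merge the two smallest:
merge s5(8) and s3(15): 23
merge s1(16) and 23: 39
merge s2(25) and s4(26): 51
merge 39 and 51: 90
s5 sits 3 levels below the root, so its codeword is 3 bits.

3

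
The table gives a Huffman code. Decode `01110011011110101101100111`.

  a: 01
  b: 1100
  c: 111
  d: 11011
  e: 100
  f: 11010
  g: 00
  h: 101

abdfdgc

Read left to right; each codeword is recognised as soon as it completes (prefix code):
  01→a | 1100→b | 11011→d | 11010→f | 11011→d | 00→g | 111→c
Decoded message: abdfdgc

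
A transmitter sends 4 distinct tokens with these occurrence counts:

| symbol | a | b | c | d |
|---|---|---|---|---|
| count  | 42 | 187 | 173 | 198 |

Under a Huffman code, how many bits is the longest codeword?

2

Merge the two lowest-weight nodes at each step:
combine a(42), c(173) → 215
combine b(187), d(198) → 385
combine 215, 385 → 600
Maximum depth reached is 2.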